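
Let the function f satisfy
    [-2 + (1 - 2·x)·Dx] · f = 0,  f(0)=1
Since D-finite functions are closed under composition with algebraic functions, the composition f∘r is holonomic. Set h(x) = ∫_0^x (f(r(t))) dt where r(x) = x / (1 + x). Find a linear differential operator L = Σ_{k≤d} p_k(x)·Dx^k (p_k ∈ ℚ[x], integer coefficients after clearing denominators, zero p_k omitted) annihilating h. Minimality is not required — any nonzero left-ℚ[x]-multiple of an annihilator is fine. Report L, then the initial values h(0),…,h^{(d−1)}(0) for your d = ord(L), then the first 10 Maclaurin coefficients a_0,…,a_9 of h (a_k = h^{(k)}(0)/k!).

L = 2·Dx + (-1 + x^2)·Dx^2  (order 2).
h: a_k = 0, 1, 1, 2/3, 1/2, 2/5, 1/3, 2/7, 1/4, 2/9, …
ICs: h(0) = 0, h′(0) = 1.

f: a_k = 1, 2, 4, 8, 16, 32, 64, 128, 256, 512, …
f∘r: x↦r, Dx↦Dx/r' in L_f ⇒ L₀.
∫: right-multiply L₀ by Dx.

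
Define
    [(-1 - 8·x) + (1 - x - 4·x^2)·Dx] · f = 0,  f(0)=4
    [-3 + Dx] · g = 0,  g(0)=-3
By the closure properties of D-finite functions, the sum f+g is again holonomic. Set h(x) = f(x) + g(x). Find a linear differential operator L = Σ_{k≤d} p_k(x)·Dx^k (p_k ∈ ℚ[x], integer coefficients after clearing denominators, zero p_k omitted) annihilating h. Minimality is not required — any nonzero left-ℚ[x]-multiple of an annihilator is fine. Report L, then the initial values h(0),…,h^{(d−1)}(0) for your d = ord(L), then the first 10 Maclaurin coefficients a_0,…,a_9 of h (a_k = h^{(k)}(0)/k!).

L = (-21 - 9·x - 396·x^2 - 288·x^3) + (1 + 42·x + 159·x^2 - 72·x^3 - 144·x^4)·Dx + (2 - 13·x - 9·x^2 + 56·x^3 + 48·x^4)·Dx^2  (order 2).
h: a_k = 1, -5, 13/2, 45/2, 847/8, 10157/40, 57677/80, 987111/560, 20874613/4480, 52486951/4480, …
ICs: h(0) = 1, h′(0) = -5.

f: a_k = 4, 4, 20, 36, 116, 260, 724, 1764, 4660, 11716, …
g: a_k = -3, -9, -27/2, -27/2, -81/8, -243/40, -243/80, -729/560, -2187/4480, -729/4480, …
Weyl lclm of L_f,L_g ⇒ L₀ (ord ≤ 2).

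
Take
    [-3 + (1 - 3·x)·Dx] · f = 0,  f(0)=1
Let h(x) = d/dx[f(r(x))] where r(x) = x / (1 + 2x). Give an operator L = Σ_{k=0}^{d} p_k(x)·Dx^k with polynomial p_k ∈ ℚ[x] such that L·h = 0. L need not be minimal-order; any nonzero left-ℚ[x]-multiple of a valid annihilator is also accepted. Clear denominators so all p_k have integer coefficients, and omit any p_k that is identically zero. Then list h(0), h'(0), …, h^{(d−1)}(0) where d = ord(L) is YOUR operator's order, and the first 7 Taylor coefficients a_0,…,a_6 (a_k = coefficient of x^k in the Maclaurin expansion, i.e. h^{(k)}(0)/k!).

f: a_k = 1, 3, 9, 27, 81, 243, 729, …
Substitute x→r, Dx→(1/r')Dx; clear ⇒ L₀.
h₀' ⇒ L via d/dx closure of L₀.
L = 4 + (-2 + 2·x)·Dx  (order 1).
h: a_k = 3, 6, 9, 12, 15, 18, 21, …
ICs: h(0) = 3.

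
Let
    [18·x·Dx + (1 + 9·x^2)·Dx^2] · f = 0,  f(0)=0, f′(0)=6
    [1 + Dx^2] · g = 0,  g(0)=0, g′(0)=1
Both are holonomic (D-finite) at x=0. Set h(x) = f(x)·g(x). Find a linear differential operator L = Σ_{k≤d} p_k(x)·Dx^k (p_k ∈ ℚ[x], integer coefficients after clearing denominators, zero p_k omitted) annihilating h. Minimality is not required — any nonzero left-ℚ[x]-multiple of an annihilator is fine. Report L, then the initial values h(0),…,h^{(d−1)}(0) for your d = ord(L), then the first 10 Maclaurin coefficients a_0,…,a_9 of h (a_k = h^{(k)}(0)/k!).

L = (370 + 9594·x^2 + 4131·x^4 + 2916·x^6 + 6561·x^8) + (684·x + 6804·x^3 + 8748·x^5 + 26244·x^7)·Dx + (380 + 9792·x^2 + 5346·x^4 + 5832·x^6 + 13122·x^8)·Dx^2 + (684·x + 6804·x^3 + 8748·x^5 + 26244·x^7)·Dx^3 + (10 + 198·x^2 + 1215·x^4 + 2916·x^6 + 6561·x^8)·Dx^4  (order 4).
h: a_k = 0, 0, 6, 0, -19, 0, 401/4, 0, -15389/24, 0, …
ICs: h(0) = 0, h′(0) = 0, h′′(0) = 12, h′′′(0) = 0.

f: a_k = 0, 6, 0, -18, 0, 486/5, 0, -4374/7, 0, 4374, …
g: a_k = 0, 1, 0, -1/6, 0, 1/120, 0, -1/5040, 0, 1/362880, …
f·g: L₀ = L_f ⊗_s L_g, ord ≤ 2·2.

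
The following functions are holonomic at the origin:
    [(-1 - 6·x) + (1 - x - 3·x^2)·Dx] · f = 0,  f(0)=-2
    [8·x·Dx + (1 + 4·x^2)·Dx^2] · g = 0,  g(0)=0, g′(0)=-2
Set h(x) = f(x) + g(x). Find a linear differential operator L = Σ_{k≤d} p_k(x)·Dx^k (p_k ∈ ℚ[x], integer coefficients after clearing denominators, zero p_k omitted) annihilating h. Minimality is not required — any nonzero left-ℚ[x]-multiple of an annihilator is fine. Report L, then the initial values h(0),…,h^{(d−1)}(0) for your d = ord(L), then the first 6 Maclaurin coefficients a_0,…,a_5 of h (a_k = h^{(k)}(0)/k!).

L = (-32 + 128·x + 1488·x^2 + 2880·x^3 + 8424·x^4 + 2592·x^6)·Dx + (25 + 160·x + 214·x^2 + 1188·x^3 + 2628·x^4 + 6264·x^5 + 432·x^6 + 2592·x^7)·Dx^2 + (-4 - 9·x - 54·x^2 + 66·x^3 + x^4 + 444·x^5 + 720·x^6 + 144·x^7 + 432·x^8)·Dx^3  (order 3).
h: a_k = -2, -4, -8, -34/3, -38, -432/5, …
ICs: h(0) = -2, h′(0) = -4, h′′(0) = -16.

f: a_k = -2, -2, -8, -14, -38, -80, …
g: a_k = 0, -2, 0, 8/3, 0, -32/5, …
Sum ⇒ L₀ = lclm(L_f,L_g) in ℚ(x)⟨Dx⟩.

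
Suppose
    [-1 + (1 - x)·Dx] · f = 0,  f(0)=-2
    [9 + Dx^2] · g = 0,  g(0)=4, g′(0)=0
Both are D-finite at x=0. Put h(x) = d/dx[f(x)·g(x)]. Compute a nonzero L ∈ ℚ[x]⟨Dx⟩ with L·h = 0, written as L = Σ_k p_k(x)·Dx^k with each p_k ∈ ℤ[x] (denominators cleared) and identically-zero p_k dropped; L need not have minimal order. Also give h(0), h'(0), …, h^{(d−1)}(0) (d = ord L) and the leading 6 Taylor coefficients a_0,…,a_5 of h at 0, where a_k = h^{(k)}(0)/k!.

L = (7 - 18·x + 9·x^2) + (-2 + 2·x)·Dx + (1 - 2·x + x^2)·Dx^2  (order 2).
h: a_k = -8, 56, 84, 4, 5, 273/5, …
ICs: h(0) = -8, h′(0) = 56.

f: a_k = -2, -2, -2, -2, -2, -2, …
g: a_k = 4, 0, -18, 0, 27/2, 0, …
h₀=f·g: eliminate ⇒ L₀, order ≤ 1·2.
Derive L from L₀ (diff closure).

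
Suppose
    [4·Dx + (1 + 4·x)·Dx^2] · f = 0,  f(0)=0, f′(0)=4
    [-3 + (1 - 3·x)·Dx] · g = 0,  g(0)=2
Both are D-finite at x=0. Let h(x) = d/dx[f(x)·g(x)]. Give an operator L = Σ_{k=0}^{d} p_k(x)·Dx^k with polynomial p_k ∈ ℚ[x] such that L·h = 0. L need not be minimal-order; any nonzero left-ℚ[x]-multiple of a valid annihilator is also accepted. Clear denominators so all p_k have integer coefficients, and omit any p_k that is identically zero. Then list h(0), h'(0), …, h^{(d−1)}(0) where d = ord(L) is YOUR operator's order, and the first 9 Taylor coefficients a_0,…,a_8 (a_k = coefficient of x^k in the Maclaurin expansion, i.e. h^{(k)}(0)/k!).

f: a_k = 0, 4, -8, 64/3, -64, 1024/5, -2048/3, 16384/7, -8192, …
g: a_k = 2, 6, 18, 54, 162, 486, 1458, 4374, 13122, …
L₀ := L_f ⊗_s L_g (sym. prod.), ord ≤ 2.
Differentiate: ansatz ord ≤ ord L₀ ⇒ L.
L = 48 + (1 + 60·x)·Dx + (-1 - x + 12·x^2)·Dx^2  (order 2).
h: a_k = 8, 16, 200, 288, 3128, 15344/5, 217544/5, 633536/35, 20488264/35, …
ICs: h(0) = 8, h′(0) = 16.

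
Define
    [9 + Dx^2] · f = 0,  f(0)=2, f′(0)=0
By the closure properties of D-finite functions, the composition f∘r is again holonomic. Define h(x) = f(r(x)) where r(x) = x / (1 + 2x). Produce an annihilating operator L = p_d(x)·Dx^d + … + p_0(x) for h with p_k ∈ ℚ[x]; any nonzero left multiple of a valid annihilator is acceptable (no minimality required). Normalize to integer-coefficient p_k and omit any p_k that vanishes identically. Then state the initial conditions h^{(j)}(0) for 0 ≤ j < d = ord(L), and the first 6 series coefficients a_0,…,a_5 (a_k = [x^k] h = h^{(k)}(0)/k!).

L = 9 + (4 + 24·x + 48·x^2 + 32·x^3)·Dx + (1 + 8·x + 24·x^2 + 32·x^3 + 16·x^4)·Dx^2  (order 2).
h: a_k = 2, 0, -9, 36, -405/4, 234, …
ICs: h(0) = 2, h′(0) = 0.

f: a_k = 2, 0, -9, 0, 27/4, 0, …
L₀ from L_f via x↦r, Dx↦r'^{-1}Dx.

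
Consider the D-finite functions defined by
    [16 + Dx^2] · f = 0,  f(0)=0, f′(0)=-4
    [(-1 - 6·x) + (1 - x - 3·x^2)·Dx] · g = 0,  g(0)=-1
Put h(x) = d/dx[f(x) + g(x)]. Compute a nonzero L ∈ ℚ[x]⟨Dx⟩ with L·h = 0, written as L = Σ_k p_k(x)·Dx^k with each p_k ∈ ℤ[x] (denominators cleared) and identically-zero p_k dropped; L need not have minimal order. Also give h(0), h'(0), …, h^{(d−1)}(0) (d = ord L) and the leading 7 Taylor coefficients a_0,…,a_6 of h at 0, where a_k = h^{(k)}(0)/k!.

f: a_k = 0, -4, 0, 32/3, 0, -128/15, 0, …
g: a_k = -1, -1, -4, -7, -19, -40, -97, …
L₀ := lclm(L_f,L_g); ord L₀ ≤ 2+1.
Derive L from L₀ (diff closure).
L = (4672 + 20416·x + 66304·x^2 + 32640·x^3 + 66240·x^4 + 62208·x^5 + 62208·x^6) + (-464 - 2352·x + 3792·x^2 + 6752·x^3 - 2400·x^4 + 5184·x^5 + 24192·x^6 + 20736·x^7)·Dx + (292 + 1276·x + 4144·x^2 + 2040·x^3 + 4140·x^4 + 3888·x^5 + 3888·x^6)·Dx^2 + (-29 - 147·x + 237·x^2 + 422·x^3 - 150·x^4 + 324·x^5 + 1512·x^6 + 1296·x^7)·Dx^3  (order 3).
h: a_k = -5, -8, 11, -76, -728/3, -582, -67331/45, …
ICs: h(0) = -5, h′(0) = -8, h′′(0) = 22.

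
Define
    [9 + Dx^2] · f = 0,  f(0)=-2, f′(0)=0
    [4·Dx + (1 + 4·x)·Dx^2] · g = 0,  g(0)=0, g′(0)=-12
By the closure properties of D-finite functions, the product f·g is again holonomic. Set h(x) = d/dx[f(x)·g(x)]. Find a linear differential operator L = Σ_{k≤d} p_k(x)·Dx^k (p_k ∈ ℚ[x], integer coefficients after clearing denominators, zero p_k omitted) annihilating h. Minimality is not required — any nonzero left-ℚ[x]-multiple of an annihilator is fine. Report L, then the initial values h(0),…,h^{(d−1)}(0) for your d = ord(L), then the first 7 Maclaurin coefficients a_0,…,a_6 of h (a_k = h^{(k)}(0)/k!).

f: a_k = -2, 0, 9, 0, -27/4, 0, 81/40, …
g: a_k = 0, -12, 24, -64, 192, -3072/5, 2048, …
Sym-product of L_f,L_g gives L₀ (≤ ord 4).
Derive L from L₀ (diff closure).
L = (-153603 - 635688·x - 3184272·x^2 - 4292352·x^3 + 12503808·x^4 + 40310784·x^5 + 26873856·x^6) + (-47736 - 304992·x - 311040·x^2 + 2073600·x^3 + 7464960·x^4 + 5971968·x^5)·Dx + (-19110 - 88272·x - 352800·x^2 + 41472·x^3 + 3773952·x^4 + 8957952·x^5 + 5971968·x^6)·Dx^2 + (-5304 - 33888·x - 34560·x^2 + 230400·x^3 + 829440·x^4 + 663552·x^5)·Dx^3 + (-227 - 1960·x + 112·x^2 + 57600·x^3 + 264960·x^4 + 497664·x^5 + 331776·x^6)·Dx^4  (order 4).
h: a_k = 24, -96, 60, -672, 3669, -15180, 624507/10, …
ICs: h(0) = 24, h′(0) = -96, h′′(0) = 120, h′′′(0) = -4032.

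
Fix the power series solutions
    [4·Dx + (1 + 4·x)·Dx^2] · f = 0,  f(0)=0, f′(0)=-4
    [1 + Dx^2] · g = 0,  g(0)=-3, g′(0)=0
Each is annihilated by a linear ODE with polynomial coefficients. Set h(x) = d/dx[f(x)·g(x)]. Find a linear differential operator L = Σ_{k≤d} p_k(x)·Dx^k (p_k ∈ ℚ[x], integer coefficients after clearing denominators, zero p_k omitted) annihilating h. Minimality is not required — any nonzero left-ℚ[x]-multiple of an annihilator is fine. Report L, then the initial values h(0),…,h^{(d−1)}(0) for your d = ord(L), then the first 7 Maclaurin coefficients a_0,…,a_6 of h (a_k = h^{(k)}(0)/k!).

L = (-12355 - 1064·x - 6288·x^2 - 16128·x^3 - 13568·x^4 + 6144·x^5 + 4096·x^6) + (-3384 - 15968·x - 14080·x^2 - 15360·x^3 + 10240·x^4 + 8192·x^5)·Dx + (-12502 - 2384·x - 10016·x^2 - 19968·x^3 - 14848·x^4 + 12288·x^5 + 8192·x^6)·Dx^2 + (-3384 - 15968·x - 14080·x^2 - 15360·x^3 + 10240·x^4 + 8192·x^5)·Dx^3 + (-147 - 1320·x - 3728·x^2 - 3840·x^3 - 1280·x^4 + 6144·x^5 + 4096·x^6)·Dx^4  (order 4).
h: a_k = 12, -48, 174, -720, 5829/2, -11718, 940403/20, …
ICs: h(0) = 12, h′(0) = -48, h′′(0) = 348, h′′′(0) = -4320.

f: a_k = 0, -4, 8, -64/3, 64, -1024/5, 2048/3, …
g: a_k = -3, 0, 3/2, 0, -1/8, 0, 1/240, …
f·g: L₀ = L_f ⊗_s L_g, ord ≤ 2·2.
h₀' ⇒ L via d/dx closure of L₀.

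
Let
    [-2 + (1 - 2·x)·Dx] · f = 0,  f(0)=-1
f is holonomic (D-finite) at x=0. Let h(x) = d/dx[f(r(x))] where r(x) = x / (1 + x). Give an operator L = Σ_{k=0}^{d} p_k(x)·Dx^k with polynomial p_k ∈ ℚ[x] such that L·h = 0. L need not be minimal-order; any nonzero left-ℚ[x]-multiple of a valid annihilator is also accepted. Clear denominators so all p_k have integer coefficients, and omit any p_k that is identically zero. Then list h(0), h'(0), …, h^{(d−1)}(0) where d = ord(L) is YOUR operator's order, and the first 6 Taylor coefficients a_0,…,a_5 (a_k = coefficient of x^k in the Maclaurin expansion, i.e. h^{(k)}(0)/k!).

L = 2 + (-1 + x)·Dx  (order 1).
h: a_k = -2, -4, -6, -8, -10, -12, …
ICs: h(0) = -2.

f: a_k = -1, -2, -4, -8, -16, -32, …
f∘r: x↦r, Dx↦Dx/r' in L_f ⇒ L₀.
h₀' ⇒ L via d/dx closure of L₀.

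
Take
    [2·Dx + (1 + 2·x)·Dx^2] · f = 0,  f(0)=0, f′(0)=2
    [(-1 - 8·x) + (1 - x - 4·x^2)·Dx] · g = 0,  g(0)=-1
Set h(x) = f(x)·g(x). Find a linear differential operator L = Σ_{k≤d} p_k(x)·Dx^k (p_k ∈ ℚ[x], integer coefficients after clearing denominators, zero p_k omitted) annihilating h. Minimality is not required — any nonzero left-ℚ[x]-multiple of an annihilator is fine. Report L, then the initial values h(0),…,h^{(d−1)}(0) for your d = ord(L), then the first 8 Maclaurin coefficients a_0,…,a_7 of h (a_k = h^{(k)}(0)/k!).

f: a_k = 0, 2, -2, 8/3, -4, 32/5, -32/3, 128/7, …
g: a_k = -1, -1, -5, -9, -29, -65, -181, -441, …
Product ⇒ symmetric product L₀, ord ≤ 2.
L = (10 + 32·x) + (22·x + 40·x^2)·Dx + (-1 - x + 6·x^2 + 8·x^3)·Dx^2  (order 2).
h: a_k = 0, -2, 0, -32/3, -20/3, -836/15, -1076/15, -6572/21, …
ICs: h(0) = 0, h′(0) = -2.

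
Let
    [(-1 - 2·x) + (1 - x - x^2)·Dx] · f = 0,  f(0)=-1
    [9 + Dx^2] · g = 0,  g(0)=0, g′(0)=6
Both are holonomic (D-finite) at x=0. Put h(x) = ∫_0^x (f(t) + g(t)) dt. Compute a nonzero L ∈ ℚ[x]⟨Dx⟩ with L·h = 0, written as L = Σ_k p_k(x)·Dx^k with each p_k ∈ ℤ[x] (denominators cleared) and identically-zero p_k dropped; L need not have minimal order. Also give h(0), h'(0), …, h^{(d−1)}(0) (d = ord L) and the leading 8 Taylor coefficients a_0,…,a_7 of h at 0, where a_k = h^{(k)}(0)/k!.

L = (243 + 432·x - 81·x^2 + 216·x^3 + 405·x^4 + 162·x^5)·Dx + (-117 + 225·x + 36·x^2 - 297·x^3 + 54·x^4 + 243·x^5 + 81·x^6)·Dx^2 + (27 + 48·x - 9·x^2 + 24·x^3 + 45·x^4 + 18·x^5)·Dx^3 + (-13 + 25·x + 4·x^2 - 33·x^3 + 6·x^4 + 27·x^5 + 9·x^6)·Dx^4  (order 4).
h: a_k = 0, -1, 5/2, -2/3, -3, -1, -79/120, -13/7, …
ICs: h(0) = 0, h′(0) = -1, h′′(0) = 5, h′′′(0) = -4.

f: a_k = -1, -1, -2, -3, -5, -8, -13, -21, …
g: a_k = 0, 6, 0, -9, 0, 81/20, 0, -243/280, …
L₀ := lclm(L_f,L_g); ord L₀ ≤ 1+2.
h=∫h₀ ⇒ L = L₀·Dx.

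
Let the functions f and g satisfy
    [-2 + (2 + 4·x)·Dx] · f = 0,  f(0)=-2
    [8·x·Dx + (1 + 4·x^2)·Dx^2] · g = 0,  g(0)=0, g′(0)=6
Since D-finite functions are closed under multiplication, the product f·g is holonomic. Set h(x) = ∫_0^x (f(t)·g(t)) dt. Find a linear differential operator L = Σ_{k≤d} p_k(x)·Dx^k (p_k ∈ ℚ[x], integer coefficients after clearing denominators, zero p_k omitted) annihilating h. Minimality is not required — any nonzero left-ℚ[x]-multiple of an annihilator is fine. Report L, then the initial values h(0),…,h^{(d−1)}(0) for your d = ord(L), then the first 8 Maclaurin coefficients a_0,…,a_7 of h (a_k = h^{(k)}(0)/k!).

L = (3 - 8·x - 4·x^2)·Dx + (-2 + 4·x + 24·x^2 + 16·x^3)·Dx^2 + (1 + 4·x + 8·x^2 + 16·x^3 + 16·x^4)·Dx^3  (order 3).
h: a_k = 0, 0, -6, -4, 11/2, 2, -389/60, -409/70, …
ICs: h(0) = 0, h′(0) = 0, h′′(0) = -12.

f: a_k = -2, -2, 1, -1, 5/4, -7/4, 21/8, -33/8, …
g: a_k = 0, 6, 0, -8, 0, 96/5, 0, -384/7, …
Product ⇒ symmetric product L₀, ord ≤ 2.
Integrate: L := L₀·Dx.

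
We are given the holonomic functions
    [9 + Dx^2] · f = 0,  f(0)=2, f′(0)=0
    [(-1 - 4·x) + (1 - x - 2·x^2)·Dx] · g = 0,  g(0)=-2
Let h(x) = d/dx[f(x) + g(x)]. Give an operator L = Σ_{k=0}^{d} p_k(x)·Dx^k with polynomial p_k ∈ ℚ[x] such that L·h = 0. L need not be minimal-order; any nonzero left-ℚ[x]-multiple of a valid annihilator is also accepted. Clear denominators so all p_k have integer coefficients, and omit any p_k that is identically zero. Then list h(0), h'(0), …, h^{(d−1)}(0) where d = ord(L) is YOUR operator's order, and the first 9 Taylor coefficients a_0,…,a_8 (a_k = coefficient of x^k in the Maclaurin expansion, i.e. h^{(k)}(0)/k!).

L = (954 + 3600·x + 8154·x^2 + 4140·x^3 + 5760·x^4 + 3888·x^5 + 2592·x^6) + (-117 - 369·x + 585·x^2 + 747·x^3 + 90·x^4 + 828·x^5 + 1512·x^6 + 864·x^7)·Dx + (106 + 400·x + 906·x^2 + 460·x^3 + 640·x^4 + 432·x^5 + 288·x^6)·Dx^2 + (-13 - 41·x + 65·x^2 + 83·x^3 + 10·x^4 + 92·x^5 + 168·x^6 + 96·x^7)·Dx^3  (order 3).
h: a_k = -2, -30, -30, -61, -210, -10563/20, -1190, -765351/280, -6138, …
ICs: h(0) = -2, h′(0) = -30, h′′(0) = -60.

f: a_k = 2, 0, -9, 0, 27/4, 0, -81/40, 0, 729/2240, …
g: a_k = -2, -2, -6, -10, -22, -42, -86, -170, -342, …
h₀=f+g: left-lcm gives L₀, ord ≤ 3.
h₀' ⇒ L via d/dx closure of L₀.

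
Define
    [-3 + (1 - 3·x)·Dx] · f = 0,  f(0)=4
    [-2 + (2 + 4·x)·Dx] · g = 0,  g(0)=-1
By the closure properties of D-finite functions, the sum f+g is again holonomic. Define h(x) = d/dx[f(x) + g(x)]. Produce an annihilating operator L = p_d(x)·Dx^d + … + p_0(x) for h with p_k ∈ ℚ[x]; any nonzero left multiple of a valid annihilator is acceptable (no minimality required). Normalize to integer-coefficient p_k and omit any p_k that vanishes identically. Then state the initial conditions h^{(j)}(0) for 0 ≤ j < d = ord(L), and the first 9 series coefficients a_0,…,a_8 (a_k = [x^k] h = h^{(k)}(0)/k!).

f: a_k = 4, 12, 36, 108, 324, 972, 2916, 8748, 26244, …
g: a_k = -1, -1, 1/2, -1/2, 5/8, -7/8, 21/16, -33/16, 429/128, …
h₀=f+g: left-lcm gives L₀, ord ≤ 2.
Differentiate: ansatz ord ≤ ord L₀ ⇒ L.
L = (-72 - 54·x) + (-51 - 234·x - 189·x^2)·Dx + (7 + 2·x - 51·x^2 - 54·x^3)·Dx^2  (order 2).
h: a_k = 11, 73, 645/2, 2597/2, 38845/8, 140031/8, 979545/16, 3359661/16, 90692829/128, …
ICs: h(0) = 11, h′(0) = 73.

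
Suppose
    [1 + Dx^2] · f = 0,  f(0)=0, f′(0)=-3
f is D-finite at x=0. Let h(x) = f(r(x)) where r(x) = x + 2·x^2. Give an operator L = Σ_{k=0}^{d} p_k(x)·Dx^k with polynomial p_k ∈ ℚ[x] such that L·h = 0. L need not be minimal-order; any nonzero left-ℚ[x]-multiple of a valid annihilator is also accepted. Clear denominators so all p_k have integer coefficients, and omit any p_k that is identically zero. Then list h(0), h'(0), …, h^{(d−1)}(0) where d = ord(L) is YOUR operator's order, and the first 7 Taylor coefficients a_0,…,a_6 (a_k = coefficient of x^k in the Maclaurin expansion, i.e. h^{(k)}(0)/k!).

f: a_k = 0, -3, 0, 1/2, 0, -1/40, 0, …
Substitute x→r, Dx→(1/r')Dx; clear ⇒ L₀.
L = (1 + 12·x + 48·x^2 + 64·x^3) - 4·Dx + (1 + 4·x)·Dx^2  (order 2).
h: a_k = 0, -3, -6, 1/2, 3, 239/40, 15/4, …
ICs: h(0) = 0, h′(0) = -3.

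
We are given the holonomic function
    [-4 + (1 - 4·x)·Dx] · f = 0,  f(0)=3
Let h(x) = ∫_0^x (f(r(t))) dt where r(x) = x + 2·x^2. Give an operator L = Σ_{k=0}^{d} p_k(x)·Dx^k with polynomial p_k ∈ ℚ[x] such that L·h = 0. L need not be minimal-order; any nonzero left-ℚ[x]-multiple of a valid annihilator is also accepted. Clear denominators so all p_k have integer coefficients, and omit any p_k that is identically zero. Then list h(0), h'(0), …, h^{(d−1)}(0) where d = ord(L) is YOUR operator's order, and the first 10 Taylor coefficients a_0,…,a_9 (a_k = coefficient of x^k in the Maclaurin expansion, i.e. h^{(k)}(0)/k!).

f: a_k = 3, 12, 48, 192, 768, 3072, 12288, 49152, 196608, 786432, …
Change of var in L_f (x↦r) gives L₀.
Integrate: L := L₀·Dx.
L = (4 + 16·x)·Dx + (-1 + 4·x + 8·x^2)·Dx^2  (order 2).
h: a_k = 0, 3, 6, 24, 96, 2112/5, 1920, 62976/7, 43008, 208896, …
ICs: h(0) = 0, h′(0) = 3.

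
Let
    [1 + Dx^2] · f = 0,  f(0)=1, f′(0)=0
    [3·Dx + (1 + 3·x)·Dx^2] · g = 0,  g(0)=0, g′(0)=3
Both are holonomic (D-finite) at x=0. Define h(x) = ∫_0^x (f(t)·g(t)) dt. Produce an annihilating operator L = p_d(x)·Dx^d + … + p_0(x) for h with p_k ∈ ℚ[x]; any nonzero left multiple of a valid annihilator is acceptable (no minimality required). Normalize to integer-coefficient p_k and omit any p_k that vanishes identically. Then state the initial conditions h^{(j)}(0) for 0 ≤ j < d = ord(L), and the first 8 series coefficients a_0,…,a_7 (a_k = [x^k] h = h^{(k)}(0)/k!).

L = (-203 - 222·x - 189·x^2 + 432·x^3 + 324·x^4)·Dx + (-84 - 108·x + 648·x^2 + 648·x^3)·Dx^2 + (-208 - 228·x - 54·x^2 + 864·x^3 + 648·x^4)·Dx^3 + (-84 - 108·x + 648·x^2 + 648·x^3)·Dx^4 + (-5 - 6·x + 135·x^2 + 432·x^3 + 324·x^4)·Dx^5  (order 5).
h: a_k = 0, 0, 3/2, -3/2, 15/8, -18/5, 1769/240, -255/16, …
ICs: h(0) = 0, h′(0) = 0, h′′(0) = 3, h′′′(0) = -9, h′′′′(0) = 45.

f: a_k = 1, 0, -1/2, 0, 1/24, 0, -1/720, 0, …
g: a_k = 0, 3, -9/2, 9, -81/4, 243/5, -243/2, 2187/7, …
Sym-product of L_f,L_g gives L₀ (≤ ord 4).
Integrate: L := L₀·Dx.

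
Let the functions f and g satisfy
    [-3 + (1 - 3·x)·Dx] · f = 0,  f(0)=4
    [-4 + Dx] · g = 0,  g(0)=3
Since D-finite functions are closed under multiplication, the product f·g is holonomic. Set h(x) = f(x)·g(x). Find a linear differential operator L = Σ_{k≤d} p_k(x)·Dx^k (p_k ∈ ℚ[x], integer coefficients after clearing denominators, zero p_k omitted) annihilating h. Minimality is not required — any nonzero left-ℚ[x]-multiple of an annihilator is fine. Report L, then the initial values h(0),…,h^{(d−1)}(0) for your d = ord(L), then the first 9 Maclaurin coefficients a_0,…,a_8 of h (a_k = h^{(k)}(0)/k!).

L = (7 - 12·x) + (-1 + 3·x)·Dx  (order 1).
h: a_k = 12, 84, 348, 1172, 3644, 55172/5, 497572/15, 10453108/105, 4480196/15, …
ICs: h(0) = 12.

f: a_k = 4, 12, 36, 108, 324, 972, 2916, 8748, 26244, …
g: a_k = 3, 12, 24, 32, 32, 128/5, 256/15, 1024/105, 512/105, …
L₀ := L_f ⊗_s L_g (sym. prod.), ord ≤ 1.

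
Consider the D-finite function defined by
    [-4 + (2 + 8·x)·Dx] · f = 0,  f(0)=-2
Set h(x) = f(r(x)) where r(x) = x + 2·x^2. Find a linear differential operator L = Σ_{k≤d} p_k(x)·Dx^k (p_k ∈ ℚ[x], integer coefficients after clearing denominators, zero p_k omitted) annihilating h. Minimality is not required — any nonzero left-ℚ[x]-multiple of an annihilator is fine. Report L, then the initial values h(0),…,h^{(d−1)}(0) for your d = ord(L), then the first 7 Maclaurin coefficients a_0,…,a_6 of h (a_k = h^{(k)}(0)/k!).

f: a_k = -2, -4, 4, -8, 20, -56, 168, …
f∘r: x↦r, Dx↦Dx/r' in L_f ⇒ L₀.
L = (-2 - 8·x) + (1 + 4·x + 8·x^2)·Dx  (order 1).
h: a_k = -2, -4, -4, 8, -12, 8, 24, …
ICs: h(0) = -2.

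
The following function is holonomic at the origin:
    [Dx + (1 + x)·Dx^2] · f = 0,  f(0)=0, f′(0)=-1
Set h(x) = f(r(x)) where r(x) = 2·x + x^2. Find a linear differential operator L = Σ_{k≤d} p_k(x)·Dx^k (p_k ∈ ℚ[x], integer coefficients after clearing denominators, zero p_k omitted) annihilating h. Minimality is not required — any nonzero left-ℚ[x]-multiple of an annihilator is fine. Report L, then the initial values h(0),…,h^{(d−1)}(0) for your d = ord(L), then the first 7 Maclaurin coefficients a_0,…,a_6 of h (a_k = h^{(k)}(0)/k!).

f: a_k = 0, -1, 1/2, -1/3, 1/4, -1/5, 1/6, …
L₀ from L_f via x↦r, Dx↦r'^{-1}Dx.
L = Dx + (1 + x)·Dx^2  (order 2).
h: a_k = 0, -2, 1, -2/3, 1/2, -2/5, 1/3, …
ICs: h(0) = 0, h′(0) = -2.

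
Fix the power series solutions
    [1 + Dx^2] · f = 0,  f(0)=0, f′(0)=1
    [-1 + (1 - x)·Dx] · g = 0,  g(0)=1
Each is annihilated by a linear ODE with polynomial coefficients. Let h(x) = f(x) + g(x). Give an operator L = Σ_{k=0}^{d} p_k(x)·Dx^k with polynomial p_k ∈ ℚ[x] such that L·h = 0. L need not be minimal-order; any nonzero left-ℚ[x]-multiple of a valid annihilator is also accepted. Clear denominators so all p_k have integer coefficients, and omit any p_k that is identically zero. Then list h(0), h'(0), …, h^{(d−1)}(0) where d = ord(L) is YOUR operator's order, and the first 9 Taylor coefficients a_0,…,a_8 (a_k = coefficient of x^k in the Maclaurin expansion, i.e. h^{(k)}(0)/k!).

L = (-7 + 2·x - x^2) + (3 - 5·x + 3·x^2 - x^3)·Dx + (-7 + 2·x - x^2)·Dx^2 + (3 - 5·x + 3·x^2 - x^3)·Dx^3  (order 3).
h: a_k = 1, 2, 1, 5/6, 1, 121/120, 1, 5039/5040, 1, …
ICs: h(0) = 1, h′(0) = 2, h′′(0) = 2.

f: a_k = 0, 1, 0, -1/6, 0, 1/120, 0, -1/5040, 0, …
g: a_k = 1, 1, 1, 1, 1, 1, 1, 1, 1, …
f+g: L₀ = lclm(L_f,L_g), ord ≤ 2+1.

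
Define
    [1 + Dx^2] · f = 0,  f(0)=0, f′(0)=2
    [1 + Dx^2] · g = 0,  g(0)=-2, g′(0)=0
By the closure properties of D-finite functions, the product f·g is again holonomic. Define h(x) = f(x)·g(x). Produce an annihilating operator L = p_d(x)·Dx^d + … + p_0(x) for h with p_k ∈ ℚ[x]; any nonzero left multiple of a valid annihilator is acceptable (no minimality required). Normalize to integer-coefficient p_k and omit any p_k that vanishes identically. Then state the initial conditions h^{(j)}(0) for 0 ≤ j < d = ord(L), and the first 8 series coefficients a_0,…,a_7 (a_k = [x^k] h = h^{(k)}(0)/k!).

L = 4·Dx + Dx^3  (order 3).
h: a_k = 0, -4, 0, 8/3, 0, -8/15, 0, 16/315, …
ICs: h(0) = 0, h′(0) = -4, h′′(0) = 0.

f: a_k = 0, 2, 0, -1/3, 0, 1/60, 0, -1/2520, …
g: a_k = -2, 0, 1, 0, -1/12, 0, 1/360, 0, …
h₀=f·g: eliminate ⇒ L₀, order ≤ 2·2.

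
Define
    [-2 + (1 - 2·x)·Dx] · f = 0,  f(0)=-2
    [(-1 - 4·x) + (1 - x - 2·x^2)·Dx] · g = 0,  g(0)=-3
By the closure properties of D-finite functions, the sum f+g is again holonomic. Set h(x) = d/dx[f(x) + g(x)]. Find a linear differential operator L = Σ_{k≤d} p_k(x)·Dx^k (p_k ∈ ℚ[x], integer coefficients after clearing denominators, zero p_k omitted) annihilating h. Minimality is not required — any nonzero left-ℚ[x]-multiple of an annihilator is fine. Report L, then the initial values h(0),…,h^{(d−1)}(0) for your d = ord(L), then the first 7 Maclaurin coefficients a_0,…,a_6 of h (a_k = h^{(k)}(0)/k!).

L = 12 + (3 + 12·x)·Dx + (-1 + x + 2·x^2)·Dx^2  (order 2).
h: a_k = -7, -34, -93, -260, -635, -1542, -3577, …
ICs: h(0) = -7, h′(0) = -34.

f: a_k = -2, -4, -8, -16, -32, -64, -128, …
g: a_k = -3, -3, -9, -15, -33, -63, -129, …
Weyl lclm of L_f,L_g ⇒ L₀ (ord ≤ 2).
h₀' ⇒ L via d/dx closure of L₀.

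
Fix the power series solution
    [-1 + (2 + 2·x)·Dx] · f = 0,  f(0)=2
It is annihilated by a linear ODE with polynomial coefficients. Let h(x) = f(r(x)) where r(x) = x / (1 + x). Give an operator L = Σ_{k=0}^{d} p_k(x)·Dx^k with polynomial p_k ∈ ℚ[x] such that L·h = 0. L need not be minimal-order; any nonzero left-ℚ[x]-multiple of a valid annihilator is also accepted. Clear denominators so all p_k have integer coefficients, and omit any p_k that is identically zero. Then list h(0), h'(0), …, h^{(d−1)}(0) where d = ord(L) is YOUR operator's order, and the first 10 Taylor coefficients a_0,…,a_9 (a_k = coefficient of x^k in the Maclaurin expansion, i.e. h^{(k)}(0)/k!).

L = -1 + (2 + 6·x + 4·x^2)·Dx  (order 1).
h: a_k = 2, 1, -5/4, 13/8, -141/64, 399/128, -2353/512, 7205/1024, -182461/16384, 594203/32768, …
ICs: h(0) = 2.

f: a_k = 2, 1, -1/4, 1/8, -5/64, 7/128, -21/512, 33/1024, -429/16384, 715/32768, …
f∘r: x↦r, Dx↦Dx/r' in L_f ⇒ L₀.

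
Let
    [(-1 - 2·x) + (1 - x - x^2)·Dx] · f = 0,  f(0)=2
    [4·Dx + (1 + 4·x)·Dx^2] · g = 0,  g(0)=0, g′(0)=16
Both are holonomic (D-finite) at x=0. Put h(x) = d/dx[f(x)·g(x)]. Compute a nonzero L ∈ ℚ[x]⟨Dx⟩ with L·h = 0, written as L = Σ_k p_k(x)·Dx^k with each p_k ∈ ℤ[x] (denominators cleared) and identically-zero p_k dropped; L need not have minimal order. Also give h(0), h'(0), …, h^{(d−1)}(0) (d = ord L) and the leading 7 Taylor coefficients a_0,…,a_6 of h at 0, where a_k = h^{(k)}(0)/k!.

f: a_k = 2, 2, 4, 6, 10, 16, 26, …
g: a_k = 0, 16, -32, 256/3, -256, 4096/5, -8192/3, …
L₀ := L_f ⊗_s L_g (sym. prod.), ord ≤ 2.
Differentiate: ansatz ord ≤ ord L₀ ⇒ L.
L = (82 + 216·x + 288·x^2) + (-7 + 62·x + 264·x^2 + 224·x^3)·Dx + (-3 - 17·x - 9·x^2 + 52·x^3 + 32·x^4)·Dx^2  (order 2).
h: a_k = 32, -64, 512, -4480/3, 21536/3, -131968/5, 551648/5, …
ICs: h(0) = 32, h′(0) = -64.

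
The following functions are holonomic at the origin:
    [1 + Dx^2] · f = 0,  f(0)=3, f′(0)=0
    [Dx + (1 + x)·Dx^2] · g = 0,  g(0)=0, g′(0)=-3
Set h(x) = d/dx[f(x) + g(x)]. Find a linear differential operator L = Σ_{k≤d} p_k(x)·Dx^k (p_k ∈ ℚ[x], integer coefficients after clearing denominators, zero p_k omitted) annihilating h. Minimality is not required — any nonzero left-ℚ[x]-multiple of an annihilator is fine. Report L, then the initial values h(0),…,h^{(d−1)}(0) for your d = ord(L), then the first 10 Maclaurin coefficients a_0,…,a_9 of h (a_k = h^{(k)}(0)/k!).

L = (7 + 2·x + x^2) + (3 + 5·x + 3·x^2 + x^3)·Dx + (7 + 2·x + x^2)·Dx^2 + (3 + 5·x + 3·x^2 + x^3)·Dx^3  (order 3).
h: a_k = -3, 0, -3, 7/2, -3, 119/40, -3, 5041/1680, -3, 362879/120960, …
ICs: h(0) = -3, h′(0) = 0, h′′(0) = -6.

f: a_k = 3, 0, -3/2, 0, 1/8, 0, -1/240, 0, 1/13440, 0, …
g: a_k = 0, -3, 3/2, -1, 3/4, -3/5, 1/2, -3/7, 3/8, -1/3, …
f+g: L₀ = lclm(L_f,L_g), ord ≤ 2+2.
Differentiate: ansatz ord ≤ ord L₀ ⇒ L.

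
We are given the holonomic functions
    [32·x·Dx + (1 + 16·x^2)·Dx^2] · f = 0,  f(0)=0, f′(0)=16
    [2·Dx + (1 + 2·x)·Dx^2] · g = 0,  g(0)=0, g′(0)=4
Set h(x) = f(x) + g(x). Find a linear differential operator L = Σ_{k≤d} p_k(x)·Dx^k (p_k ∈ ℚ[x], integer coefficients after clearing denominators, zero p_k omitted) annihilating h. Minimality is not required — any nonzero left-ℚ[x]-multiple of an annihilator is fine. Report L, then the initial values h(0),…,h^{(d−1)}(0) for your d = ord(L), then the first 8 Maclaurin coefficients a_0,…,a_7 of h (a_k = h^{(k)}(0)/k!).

L = (-32 - 192·x + 1536·x^2 + 1024·x^3)·Dx + (-20 - 64·x + 576·x^2 + 3072·x^3 + 2048·x^4)·Dx^2 + (-1 + 14·x + 32·x^2 + 256·x^3 + 768·x^4 + 512·x^5)·Dx^3  (order 3).
h: a_k = 0, 20, -4, -80, -8, 832, -64/3, -65280/7, …
ICs: h(0) = 0, h′(0) = 20, h′′(0) = -8.

f: a_k = 0, 16, 0, -256/3, 0, 4096/5, 0, -65536/7, …
g: a_k = 0, 4, -4, 16/3, -8, 64/5, -64/3, 256/7, …
Weyl lclm of L_f,L_g ⇒ L₀ (ord ≤ 4).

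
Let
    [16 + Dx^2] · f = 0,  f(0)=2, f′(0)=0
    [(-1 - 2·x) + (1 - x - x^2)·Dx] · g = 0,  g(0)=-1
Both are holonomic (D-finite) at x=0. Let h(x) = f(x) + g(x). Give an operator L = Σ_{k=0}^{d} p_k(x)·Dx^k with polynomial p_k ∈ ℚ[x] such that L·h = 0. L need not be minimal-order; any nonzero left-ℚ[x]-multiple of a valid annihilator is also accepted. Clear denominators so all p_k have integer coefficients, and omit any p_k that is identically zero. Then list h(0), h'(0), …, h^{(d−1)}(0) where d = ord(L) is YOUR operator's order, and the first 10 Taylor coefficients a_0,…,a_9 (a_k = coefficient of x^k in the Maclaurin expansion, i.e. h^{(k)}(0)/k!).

L = (-272 - 384·x + 352·x^2 - 192·x^3 - 640·x^4 - 256·x^5) + (160 - 368·x - 32·x^2 + 544·x^3 - 48·x^4 - 384·x^5 - 128·x^6)·Dx + (-17 - 24·x + 22·x^2 - 12·x^3 - 40·x^4 - 16·x^5)·Dx^2 + (10 - 23·x - 2·x^2 + 34·x^3 - 3·x^4 - 24·x^5 - 8·x^6)·Dx^3  (order 3).
h: a_k = 1, -1, -18, -3, 49/3, -8, -1097/45, -21, -9686/315, -55, …
ICs: h(0) = 1, h′(0) = -1, h′′(0) = -36.

f: a_k = 2, 0, -16, 0, 64/3, 0, -512/45, 0, 1024/315, 0, …
g: a_k = -1, -1, -2, -3, -5, -8, -13, -21, -34, -55, …
L₀ := lclm(L_f,L_g); ord L₀ ≤ 2+1.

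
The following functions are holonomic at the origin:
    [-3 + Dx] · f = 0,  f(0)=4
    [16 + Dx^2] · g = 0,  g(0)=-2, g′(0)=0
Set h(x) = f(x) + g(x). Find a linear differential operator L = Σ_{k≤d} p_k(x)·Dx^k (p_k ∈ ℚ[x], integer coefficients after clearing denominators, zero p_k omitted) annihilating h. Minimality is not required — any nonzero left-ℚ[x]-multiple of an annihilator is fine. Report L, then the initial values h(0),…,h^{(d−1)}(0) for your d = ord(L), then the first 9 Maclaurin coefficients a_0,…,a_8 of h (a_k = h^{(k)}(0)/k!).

f: a_k = 4, 12, 18, 18, 27/2, 81/10, 81/20, 243/140, 729/1120, …
g: a_k = -2, 0, 16, 0, -64/3, 0, 512/45, 0, -1024/315, …
f+g: L₀ = lclm(L_f,L_g), ord ≤ 1+2.
L = -48 + 16·Dx - 3·Dx^2 + Dx^3  (order 3).
h: a_k = 2, 12, 34, 18, -47/6, 81/10, 2777/180, 243/140, -26207/10080, …
ICs: h(0) = 2, h′(0) = 12, h′′(0) = 68.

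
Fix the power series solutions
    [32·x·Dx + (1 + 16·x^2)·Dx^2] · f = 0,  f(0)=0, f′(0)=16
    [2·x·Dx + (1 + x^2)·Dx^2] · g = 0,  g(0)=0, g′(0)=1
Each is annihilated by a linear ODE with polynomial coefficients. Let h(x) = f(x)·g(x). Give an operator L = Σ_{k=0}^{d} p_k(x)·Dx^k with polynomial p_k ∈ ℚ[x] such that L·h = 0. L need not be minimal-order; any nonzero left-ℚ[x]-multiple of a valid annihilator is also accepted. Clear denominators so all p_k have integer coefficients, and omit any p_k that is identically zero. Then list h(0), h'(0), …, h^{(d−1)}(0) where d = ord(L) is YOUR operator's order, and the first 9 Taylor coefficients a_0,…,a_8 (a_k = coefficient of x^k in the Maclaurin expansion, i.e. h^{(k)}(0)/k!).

L = (-384·x - 10880·x^3 - 16384·x^5 + 34816·x^7 + 98304·x^9)·Dx + (-68 - 3916·x^2 - 19584·x^4 - 14336·x^6 + 121856·x^8 + 147456·x^10)·Dx^2 + (-136·x - 2632·x^3 - 6528·x^5 + 16448·x^7 + 69632·x^9 + 49152·x^11)·Dx^3 + (-1 - 34·x^2 - 305·x^4 + 4880·x^8 + 8704·x^10 + 4096·x^12)·Dx^4  (order 4).
h: a_k = 0, 0, 16, 0, -272/3, 0, 38288/45, 0, -1013744/105, …
ICs: h(0) = 0, h′(0) = 0, h′′(0) = 32, h′′′(0) = 0.

f: a_k = 0, 16, 0, -256/3, 0, 4096/5, 0, -65536/7, 0, …
g: a_k = 0, 1, 0, -1/3, 0, 1/5, 0, -1/7, 0, …
Product ⇒ symmetric product L₀, ord ≤ 4.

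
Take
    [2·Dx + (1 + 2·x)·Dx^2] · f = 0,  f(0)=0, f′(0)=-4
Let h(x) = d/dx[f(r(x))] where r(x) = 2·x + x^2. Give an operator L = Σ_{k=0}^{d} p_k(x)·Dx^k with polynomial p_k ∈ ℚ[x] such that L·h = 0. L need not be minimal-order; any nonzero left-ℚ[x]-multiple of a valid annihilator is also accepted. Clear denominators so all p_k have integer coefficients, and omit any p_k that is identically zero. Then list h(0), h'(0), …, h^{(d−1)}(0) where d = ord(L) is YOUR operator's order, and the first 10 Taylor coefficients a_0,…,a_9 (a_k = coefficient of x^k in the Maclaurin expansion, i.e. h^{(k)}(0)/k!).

L = (3 + 4·x + 2·x^2) + (1 + 5·x + 6·x^2 + 2·x^3)·Dx  (order 1).
h: a_k = -8, 24, -80, 272, -928, 3168, -10816, 36928, -126080, 430464, …
ICs: h(0) = -8.

f: a_k = 0, -4, 4, -16/3, 8, -64/5, 64/3, -256/7, 64, -1024/9, …
h₀=f(r): pull back L_f along r ⇒ L₀.
Differentiate: ansatz ord ≤ ord L₀ ⇒ L.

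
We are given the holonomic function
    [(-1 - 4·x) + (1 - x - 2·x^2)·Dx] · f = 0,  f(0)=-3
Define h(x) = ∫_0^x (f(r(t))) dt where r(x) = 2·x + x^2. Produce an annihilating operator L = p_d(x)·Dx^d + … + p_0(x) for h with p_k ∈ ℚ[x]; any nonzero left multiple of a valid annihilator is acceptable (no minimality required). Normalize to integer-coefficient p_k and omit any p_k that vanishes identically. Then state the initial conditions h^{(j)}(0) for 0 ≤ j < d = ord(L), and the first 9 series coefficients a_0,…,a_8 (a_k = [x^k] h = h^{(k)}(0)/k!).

f: a_k = -3, -3, -9, -15, -33, -63, -129, -255, -513, …
f∘r: x↦r, Dx↦Dx/r' in L_f ⇒ L₀.
Integrate: L := L₀·Dx.
L = (2 + 16·x + 8·x^2)·Dx + (-1 + 3·x + 6·x^2 + 2·x^3)·Dx^2  (order 2).
h: a_k = 0, -3, -3, -13, -39, -717/5, -527, -14103/7, -7839, …
ICs: h(0) = 0, h′(0) = -3.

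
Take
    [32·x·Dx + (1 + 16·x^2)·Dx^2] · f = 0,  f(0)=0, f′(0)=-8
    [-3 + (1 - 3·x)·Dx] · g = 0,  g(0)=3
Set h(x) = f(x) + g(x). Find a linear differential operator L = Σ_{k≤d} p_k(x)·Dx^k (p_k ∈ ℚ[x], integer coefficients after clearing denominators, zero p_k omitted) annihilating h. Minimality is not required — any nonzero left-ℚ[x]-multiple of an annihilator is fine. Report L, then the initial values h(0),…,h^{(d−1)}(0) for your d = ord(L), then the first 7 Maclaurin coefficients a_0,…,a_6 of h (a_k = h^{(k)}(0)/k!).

f: a_k = 0, -8, 0, 128/3, 0, -2048/5, 0, …
g: a_k = 3, 9, 27, 81, 243, 729, 2187, …
Sum ⇒ L₀ = lclm(L_f,L_g) in ℚ(x)⟨Dx⟩.
L = (96 - 1152·x - 4608·x^2)·Dx + (-43 + 96·x - 240·x^2 - 4608·x^3)·Dx^2 + (3 + 7·x + 112·x^3 - 768·x^4)·Dx^3  (order 3).
h: a_k = 3, 1, 27, 371/3, 243, 1597/5, 2187, …
ICs: h(0) = 3, h′(0) = 1, h′′(0) = 54.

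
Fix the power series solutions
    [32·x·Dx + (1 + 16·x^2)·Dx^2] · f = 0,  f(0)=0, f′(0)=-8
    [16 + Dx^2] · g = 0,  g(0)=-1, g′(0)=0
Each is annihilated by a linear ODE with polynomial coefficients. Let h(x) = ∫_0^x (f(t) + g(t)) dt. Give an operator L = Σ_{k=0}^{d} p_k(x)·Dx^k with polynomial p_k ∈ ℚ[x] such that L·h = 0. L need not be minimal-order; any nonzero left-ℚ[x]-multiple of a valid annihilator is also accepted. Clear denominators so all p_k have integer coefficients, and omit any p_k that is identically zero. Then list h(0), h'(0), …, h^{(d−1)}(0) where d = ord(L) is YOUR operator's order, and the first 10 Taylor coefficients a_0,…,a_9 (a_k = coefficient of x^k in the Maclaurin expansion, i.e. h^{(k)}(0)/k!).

L = (-5632·x + 114688·x^3 + 131072·x^5)·Dx^2 + (-16 + 1792·x^2 + 36864·x^4 + 65536·x^6)·Dx^3 + (-352·x + 7168·x^3 + 8192·x^5)·Dx^4 + (-1 + 112·x^2 + 2304·x^4 + 4096·x^6)·Dx^5  (order 5).
h: a_k = 0, -1, -4, 8/3, 32/3, -32/15, -1024/15, 256/315, 4096/7, -512/2835, …
ICs: h(0) = 0, h′(0) = -1, h′′(0) = -8, h′′′(0) = 16, h′′′′(0) = 256.

f: a_k = 0, -8, 0, 128/3, 0, -2048/5, 0, 32768/7, 0, -524288/9, …
g: a_k = -1, 0, 8, 0, -32/3, 0, 256/45, 0, -512/315, 0, …
h₀=f+g: left-lcm gives L₀, ord ≤ 4.
h=∫h₀ ⇒ L = L₀·Dx.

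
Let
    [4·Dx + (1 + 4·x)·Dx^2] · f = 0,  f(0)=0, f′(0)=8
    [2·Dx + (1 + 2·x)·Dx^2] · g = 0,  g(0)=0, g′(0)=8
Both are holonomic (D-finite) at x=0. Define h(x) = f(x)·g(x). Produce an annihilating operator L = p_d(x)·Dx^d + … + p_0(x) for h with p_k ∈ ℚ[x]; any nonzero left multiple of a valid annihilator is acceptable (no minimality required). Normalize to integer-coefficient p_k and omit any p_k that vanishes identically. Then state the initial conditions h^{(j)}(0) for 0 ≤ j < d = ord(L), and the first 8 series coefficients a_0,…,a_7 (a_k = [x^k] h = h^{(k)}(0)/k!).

L = (160 + 768·x + 1024·x^2)·Dx + (264 + 2144·x + 5760·x^2 + 5120·x^3)·Dx^2 + (64 + 720·x + 2976·x^2 + 5376·x^3 + 3584·x^4)·Dx^3 + (3 + 44·x + 252·x^2 + 704·x^3 + 960·x^4 + 512·x^5)·Dx^4  (order 4).
h: a_k = 0, 0, 64, -192, 1664/3, -1664, 234752/45, -84992/5, …
ICs: h(0) = 0, h′(0) = 0, h′′(0) = 128, h′′′(0) = -1152.

f: a_k = 0, 8, -16, 128/3, -128, 2048/5, -4096/3, 32768/7, …
g: a_k = 0, 8, -8, 32/3, -16, 128/5, -128/3, 512/7, …
f·g: L₀ = L_f ⊗_s L_g, ord ≤ 2·2.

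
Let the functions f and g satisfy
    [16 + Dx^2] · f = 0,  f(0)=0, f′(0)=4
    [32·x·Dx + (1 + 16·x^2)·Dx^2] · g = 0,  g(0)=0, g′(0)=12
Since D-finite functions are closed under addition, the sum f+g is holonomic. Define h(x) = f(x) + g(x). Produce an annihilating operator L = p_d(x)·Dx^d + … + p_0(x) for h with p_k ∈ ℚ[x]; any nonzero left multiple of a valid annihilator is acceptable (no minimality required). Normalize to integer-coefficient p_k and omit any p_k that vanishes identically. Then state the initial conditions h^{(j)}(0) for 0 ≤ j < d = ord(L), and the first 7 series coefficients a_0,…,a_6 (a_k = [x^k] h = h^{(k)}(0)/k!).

f: a_k = 0, 4, 0, -32/3, 0, 128/15, 0, …
g: a_k = 0, 12, 0, -64, 0, 3072/5, 0, …
Sum ⇒ L₀ = lclm(L_f,L_g) in ℚ(x)⟨Dx⟩.
L = (-5632·x + 114688·x^3 + 131072·x^5)·Dx + (-16 + 1792·x^2 + 36864·x^4 + 65536·x^6)·Dx^2 + (-352·x + 7168·x^3 + 8192·x^5)·Dx^3 + (-1 + 112·x^2 + 2304·x^4 + 4096·x^6)·Dx^4  (order 4).
h: a_k = 0, 16, 0, -224/3, 0, 9344/15, 0, …
ICs: h(0) = 0, h′(0) = 16, h′′(0) = 0, h′′′(0) = -448.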